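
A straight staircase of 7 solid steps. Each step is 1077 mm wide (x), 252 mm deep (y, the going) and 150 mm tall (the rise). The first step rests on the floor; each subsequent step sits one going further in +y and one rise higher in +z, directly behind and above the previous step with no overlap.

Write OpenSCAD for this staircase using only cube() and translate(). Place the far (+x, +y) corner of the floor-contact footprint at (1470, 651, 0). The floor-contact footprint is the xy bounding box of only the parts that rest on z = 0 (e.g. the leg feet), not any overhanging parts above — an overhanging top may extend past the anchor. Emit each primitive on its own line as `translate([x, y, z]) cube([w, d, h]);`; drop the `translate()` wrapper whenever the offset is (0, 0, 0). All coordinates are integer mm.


translate([393, 399, 0]) cube([1077, 252, 150]);
translate([393, 651, 150]) cube([1077, 252, 150]);
translate([393, 903, 300]) cube([1077, 252, 150]);
translate([393, 1155, 450]) cube([1077, 252, 150]);
translate([393, 1407, 600]) cube([1077, 252, 150]);
translate([393, 1659, 750]) cube([1077, 252, 150]);
translate([393, 1911, 900]) cube([1077, 252, 150]);


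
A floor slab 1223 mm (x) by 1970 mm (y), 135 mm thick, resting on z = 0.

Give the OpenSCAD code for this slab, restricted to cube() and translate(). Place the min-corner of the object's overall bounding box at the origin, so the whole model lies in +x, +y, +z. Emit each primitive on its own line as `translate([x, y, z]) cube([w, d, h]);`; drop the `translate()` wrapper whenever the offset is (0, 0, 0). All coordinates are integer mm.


cube([1223, 1970, 135]);


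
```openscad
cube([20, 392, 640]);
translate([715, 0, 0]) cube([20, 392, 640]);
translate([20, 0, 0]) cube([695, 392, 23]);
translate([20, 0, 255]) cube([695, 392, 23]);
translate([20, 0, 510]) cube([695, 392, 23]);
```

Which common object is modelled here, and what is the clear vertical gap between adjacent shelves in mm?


A bookshelf. The clear shelf gap is 232 mm.

Two tall side panels with 3 horizontal boards between them — a bookshelf. The first two shelf undersides are at z = 0 and z = 255; with shelf thickness 23, the clear gap is 255 − 0 − 23 = 232 mm.


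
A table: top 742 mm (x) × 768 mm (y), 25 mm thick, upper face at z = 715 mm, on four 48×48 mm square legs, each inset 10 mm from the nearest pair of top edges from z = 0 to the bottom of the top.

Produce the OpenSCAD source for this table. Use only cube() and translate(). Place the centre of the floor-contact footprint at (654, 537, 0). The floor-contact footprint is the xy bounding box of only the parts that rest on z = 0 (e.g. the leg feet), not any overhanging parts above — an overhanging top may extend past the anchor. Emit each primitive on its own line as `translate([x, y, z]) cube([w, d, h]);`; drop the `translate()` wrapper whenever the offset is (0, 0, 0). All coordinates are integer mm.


// leg_h = 715 - 25 = 690
translate([283, 153, 690]) cube([742, 768, 25]);
translate([293, 163, 0]) cube([48, 48, 690]);
translate([967, 163, 0]) cube([48, 48, 690]);
translate([293, 863, 0]) cube([48, 48, 690]);
translate([967, 863, 0]) cube([48, 48, 690]);


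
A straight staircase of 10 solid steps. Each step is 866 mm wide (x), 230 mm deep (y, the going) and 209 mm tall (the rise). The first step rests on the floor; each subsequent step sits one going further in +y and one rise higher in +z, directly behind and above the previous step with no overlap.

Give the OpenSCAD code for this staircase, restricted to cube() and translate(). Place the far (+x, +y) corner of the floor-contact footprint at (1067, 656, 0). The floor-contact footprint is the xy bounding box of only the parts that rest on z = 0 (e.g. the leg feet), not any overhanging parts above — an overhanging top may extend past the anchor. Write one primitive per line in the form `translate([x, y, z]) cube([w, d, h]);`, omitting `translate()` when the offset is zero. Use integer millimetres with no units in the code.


translate([201, 426, 0]) cube([866, 230, 209]);
translate([201, 656, 209]) cube([866, 230, 209]);
translate([201, 886, 418]) cube([866, 230, 209]);
translate([201, 1116, 627]) cube([866, 230, 209]);
translate([201, 1346, 836]) cube([866, 230, 209]);
translate([201, 1576, 1045]) cube([866, 230, 209]);
translate([201, 1806, 1254]) cube([866, 230, 209]);
translate([201, 2036, 1463]) cube([866, 230, 209]);
translate([201, 2266, 1672]) cube([866, 230, 209]);
translate([201, 2496, 1881]) cube([866, 230, 209]);


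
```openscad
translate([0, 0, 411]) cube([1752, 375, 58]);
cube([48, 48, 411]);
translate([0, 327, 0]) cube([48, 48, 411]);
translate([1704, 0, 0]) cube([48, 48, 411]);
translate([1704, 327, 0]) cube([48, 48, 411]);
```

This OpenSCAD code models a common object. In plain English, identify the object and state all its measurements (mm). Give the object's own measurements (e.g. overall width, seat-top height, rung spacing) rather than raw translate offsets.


A bench: a 1752×375 mm seat slab, 58 mm thick, top at z = 469 mm, on four 48×48 mm square legs flush with the seat corners and standing on z = 0.


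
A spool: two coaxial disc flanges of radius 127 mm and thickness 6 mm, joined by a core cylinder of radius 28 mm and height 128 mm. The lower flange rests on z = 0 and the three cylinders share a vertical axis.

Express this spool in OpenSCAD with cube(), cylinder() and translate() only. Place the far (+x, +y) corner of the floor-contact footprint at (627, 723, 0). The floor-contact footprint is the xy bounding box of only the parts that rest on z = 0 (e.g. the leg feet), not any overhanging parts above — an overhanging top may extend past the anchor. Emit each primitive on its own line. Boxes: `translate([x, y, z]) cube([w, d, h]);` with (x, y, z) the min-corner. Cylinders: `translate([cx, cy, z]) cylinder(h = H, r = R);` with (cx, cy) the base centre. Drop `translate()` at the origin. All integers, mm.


translate([500, 596, 0]) cylinder(h = 6, r = 127);
translate([500, 596, 6]) cylinder(h = 128, r = 28);
translate([500, 596, 134]) cylinder(h = 6, r = 127);


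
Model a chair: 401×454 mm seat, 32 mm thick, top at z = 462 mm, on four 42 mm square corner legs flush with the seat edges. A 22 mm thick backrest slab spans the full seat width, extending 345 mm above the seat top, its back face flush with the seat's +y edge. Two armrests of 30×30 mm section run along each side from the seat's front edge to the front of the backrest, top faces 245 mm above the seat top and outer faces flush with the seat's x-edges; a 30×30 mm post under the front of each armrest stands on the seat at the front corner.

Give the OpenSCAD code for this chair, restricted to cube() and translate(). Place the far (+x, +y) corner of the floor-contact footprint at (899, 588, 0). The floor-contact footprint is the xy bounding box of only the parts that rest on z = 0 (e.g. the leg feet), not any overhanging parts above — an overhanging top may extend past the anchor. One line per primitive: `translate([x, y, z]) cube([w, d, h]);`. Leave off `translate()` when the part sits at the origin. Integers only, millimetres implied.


// leg_h = 462 - 32 = 430
// arm post h = 245 - 30 = 215
translate([498, 134, 430]) cube([401, 454, 32]);
translate([498, 134, 0]) cube([42, 42, 430]);
translate([857, 134, 0]) cube([42, 42, 430]);
translate([498, 546, 0]) cube([42, 42, 430]);
translate([857, 546, 0]) cube([42, 42, 430]);
translate([498, 566, 462]) cube([401, 22, 345]);
translate([498, 134, 677]) cube([30, 432, 30]);
translate([869, 134, 677]) cube([30, 432, 30]);
translate([498, 134, 462]) cube([30, 30, 215]);
translate([869, 134, 462]) cube([30, 30, 215]);


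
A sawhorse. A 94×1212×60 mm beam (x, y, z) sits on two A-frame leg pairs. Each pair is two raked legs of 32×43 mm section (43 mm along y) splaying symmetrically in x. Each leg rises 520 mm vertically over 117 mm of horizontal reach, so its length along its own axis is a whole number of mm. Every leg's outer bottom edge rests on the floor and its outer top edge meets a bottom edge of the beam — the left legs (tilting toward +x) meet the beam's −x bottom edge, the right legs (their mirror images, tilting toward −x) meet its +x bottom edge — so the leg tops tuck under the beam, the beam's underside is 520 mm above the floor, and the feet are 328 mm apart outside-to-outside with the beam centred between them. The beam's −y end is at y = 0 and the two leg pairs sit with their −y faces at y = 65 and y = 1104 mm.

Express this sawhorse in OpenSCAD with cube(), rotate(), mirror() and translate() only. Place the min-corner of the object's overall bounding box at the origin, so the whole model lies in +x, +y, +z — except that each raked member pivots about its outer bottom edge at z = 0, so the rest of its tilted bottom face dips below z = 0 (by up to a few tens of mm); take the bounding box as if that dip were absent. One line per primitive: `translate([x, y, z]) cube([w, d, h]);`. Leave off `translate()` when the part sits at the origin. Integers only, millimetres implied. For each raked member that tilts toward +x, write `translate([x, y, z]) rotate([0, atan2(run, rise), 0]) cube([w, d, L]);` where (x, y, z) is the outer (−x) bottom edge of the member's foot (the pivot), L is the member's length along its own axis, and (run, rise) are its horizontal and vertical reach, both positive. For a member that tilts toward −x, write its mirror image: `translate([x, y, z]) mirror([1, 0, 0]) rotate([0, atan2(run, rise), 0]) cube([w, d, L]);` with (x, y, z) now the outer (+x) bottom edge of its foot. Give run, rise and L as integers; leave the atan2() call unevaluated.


translate([117, 0, 520]) cube([94, 1212, 60]);
translate([0, 65, 0]) rotate([0, atan2(117, 520), 0]) cube([32, 43, 533]);
translate([328, 65, 0]) mirror([1, 0, 0]) rotate([0, atan2(117, 520), 0]) cube([32, 43, 533]);
translate([0, 1104, 0]) rotate([0, atan2(117, 520), 0]) cube([32, 43, 533]);
translate([328, 1104, 0]) mirror([1, 0, 0]) rotate([0, atan2(117, 520), 0]) cube([32, 43, 533]);


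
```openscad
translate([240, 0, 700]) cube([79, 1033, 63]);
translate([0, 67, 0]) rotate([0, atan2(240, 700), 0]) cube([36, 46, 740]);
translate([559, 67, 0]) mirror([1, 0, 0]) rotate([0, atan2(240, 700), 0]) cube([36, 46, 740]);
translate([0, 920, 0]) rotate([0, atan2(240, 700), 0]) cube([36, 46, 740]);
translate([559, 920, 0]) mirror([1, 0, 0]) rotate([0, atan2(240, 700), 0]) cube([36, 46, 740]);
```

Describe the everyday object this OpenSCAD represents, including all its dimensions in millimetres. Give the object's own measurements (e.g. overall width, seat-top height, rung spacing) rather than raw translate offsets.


A sawhorse. A 79×1033×63 mm beam (x, y, z) sits on two A-frame leg pairs. Each pair is two raked legs of 36×46 mm section (46 mm along y) splaying symmetrically in x. Each leg rises 700 mm vertically over 240 mm of horizontal reach and is 740 mm long along its own axis. Every leg's outer bottom edge rests on the floor and its outer top edge meets a bottom edge of the beam — the left legs (tilting toward +x) meet the beam's −x bottom edge, the right legs (their mirror images, tilting toward −x) meet its +x bottom edge — so the leg tops tuck under the beam, the beam's underside is 700 mm above the floor, and the feet are 559 mm apart outside-to-outside with the beam centred between them. The two leg pairs are set in 67 mm from either end of the beam.


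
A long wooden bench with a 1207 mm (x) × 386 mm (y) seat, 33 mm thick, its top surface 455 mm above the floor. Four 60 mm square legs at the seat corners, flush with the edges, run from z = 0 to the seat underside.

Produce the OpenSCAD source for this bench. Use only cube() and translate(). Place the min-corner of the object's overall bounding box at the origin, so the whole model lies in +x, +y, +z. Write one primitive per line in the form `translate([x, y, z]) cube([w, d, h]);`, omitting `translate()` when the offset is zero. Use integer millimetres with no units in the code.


// leg_h = 455 − 33 = 422
translate([0, 0, 422]) cube([1207, 386, 33]);
cube([60, 60, 422]);
translate([0, 326, 0]) cube([60, 60, 422]);
translate([1147, 0, 0]) cube([60, 60, 422]);
translate([1147, 326, 0]) cube([60, 60, 422]);


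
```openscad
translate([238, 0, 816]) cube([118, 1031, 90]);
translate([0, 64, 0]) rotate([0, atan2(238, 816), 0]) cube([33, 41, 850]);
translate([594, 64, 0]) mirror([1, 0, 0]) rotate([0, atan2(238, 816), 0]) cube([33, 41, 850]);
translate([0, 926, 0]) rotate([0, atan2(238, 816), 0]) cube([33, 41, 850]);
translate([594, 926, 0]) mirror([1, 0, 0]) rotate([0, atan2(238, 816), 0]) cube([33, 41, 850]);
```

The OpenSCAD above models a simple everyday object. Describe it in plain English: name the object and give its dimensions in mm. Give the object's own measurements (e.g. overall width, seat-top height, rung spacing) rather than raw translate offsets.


A sawhorse. A 118×1031×90 mm beam (x, y, z) sits on two A-frame leg pairs. Each pair is two raked legs of 33×41 mm section (41 mm along y) splaying symmetrically in x. Each leg rises 816 mm vertically over 238 mm of horizontal reach and is 850 mm long along its own axis. Every leg's outer bottom edge rests on the floor and its outer top edge meets a bottom edge of the beam — the left legs (tilting toward +x) meet the beam's −x bottom edge, the right legs (their mirror images, tilting toward −x) meet its +x bottom edge — so the leg tops tuck under the beam, the beam's underside is 816 mm above the floor, and the feet are 594 mm apart outside-to-outside with the beam centred between them. The two leg pairs are set in 64 mm from either end of the beam.


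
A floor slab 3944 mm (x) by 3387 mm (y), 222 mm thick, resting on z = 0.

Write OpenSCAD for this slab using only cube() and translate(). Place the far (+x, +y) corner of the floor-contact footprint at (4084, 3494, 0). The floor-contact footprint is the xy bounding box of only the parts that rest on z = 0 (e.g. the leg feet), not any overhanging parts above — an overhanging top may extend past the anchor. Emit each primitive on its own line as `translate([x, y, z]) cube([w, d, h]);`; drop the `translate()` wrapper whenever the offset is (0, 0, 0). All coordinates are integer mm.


translate([140, 107, 0]) cube([3944, 3387, 222]);


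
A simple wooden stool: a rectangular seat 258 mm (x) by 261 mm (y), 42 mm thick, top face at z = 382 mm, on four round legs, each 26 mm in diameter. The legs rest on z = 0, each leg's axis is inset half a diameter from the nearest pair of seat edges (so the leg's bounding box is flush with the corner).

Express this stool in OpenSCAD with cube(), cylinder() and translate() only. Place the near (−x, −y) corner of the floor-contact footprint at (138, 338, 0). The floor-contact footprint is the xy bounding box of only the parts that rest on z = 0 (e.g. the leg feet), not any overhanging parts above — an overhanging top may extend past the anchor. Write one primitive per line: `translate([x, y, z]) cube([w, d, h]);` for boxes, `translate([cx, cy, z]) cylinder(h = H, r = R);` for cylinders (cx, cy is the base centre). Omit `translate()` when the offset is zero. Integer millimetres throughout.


translate([138, 338, 340]) cube([258, 261, 42]);
translate([151, 351, 0]) cylinder(h = 340, r = 13);
translate([383, 351, 0]) cylinder(h = 340, r = 13);
translate([151, 586, 0]) cylinder(h = 340, r = 13);
translate([383, 586, 0]) cylinder(h = 340, r = 13);


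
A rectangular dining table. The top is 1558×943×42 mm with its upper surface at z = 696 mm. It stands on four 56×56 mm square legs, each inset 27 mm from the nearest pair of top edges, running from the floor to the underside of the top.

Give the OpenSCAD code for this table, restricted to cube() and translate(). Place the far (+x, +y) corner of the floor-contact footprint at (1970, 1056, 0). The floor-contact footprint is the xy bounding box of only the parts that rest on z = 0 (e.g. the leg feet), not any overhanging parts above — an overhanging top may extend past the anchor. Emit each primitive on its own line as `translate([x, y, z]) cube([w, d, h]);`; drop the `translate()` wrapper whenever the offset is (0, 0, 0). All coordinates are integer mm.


// leg_h = 696 - 42 = 654
translate([439, 140, 654]) cube([1558, 943, 42]);
translate([466, 167, 0]) cube([56, 56, 654]);
translate([1914, 167, 0]) cube([56, 56, 654]);
translate([466, 1000, 0]) cube([56, 56, 654]);
translate([1914, 1000, 0]) cube([56, 56, 654]);


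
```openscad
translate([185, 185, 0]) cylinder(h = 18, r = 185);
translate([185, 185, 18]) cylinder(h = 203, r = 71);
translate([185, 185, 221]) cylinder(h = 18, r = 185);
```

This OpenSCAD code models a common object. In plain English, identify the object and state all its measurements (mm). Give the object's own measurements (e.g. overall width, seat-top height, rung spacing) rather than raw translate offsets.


A spool: two coaxial disc flanges of radius 185 mm and thickness 18 mm, joined by a core cylinder of radius 71 mm and height 203 mm. The lower flange rests on z = 0 and the three cylinders share a vertical axis.


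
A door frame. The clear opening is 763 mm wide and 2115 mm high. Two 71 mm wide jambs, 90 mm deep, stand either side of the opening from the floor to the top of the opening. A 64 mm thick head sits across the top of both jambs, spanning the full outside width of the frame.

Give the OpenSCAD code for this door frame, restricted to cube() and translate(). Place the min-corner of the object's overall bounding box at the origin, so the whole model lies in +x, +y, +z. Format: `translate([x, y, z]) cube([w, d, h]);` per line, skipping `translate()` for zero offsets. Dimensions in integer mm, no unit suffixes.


cube([71, 90, 2115]);
translate([834, 0, 0]) cube([71, 90, 2115]);
translate([0, 0, 2115]) cube([905, 90, 64]);


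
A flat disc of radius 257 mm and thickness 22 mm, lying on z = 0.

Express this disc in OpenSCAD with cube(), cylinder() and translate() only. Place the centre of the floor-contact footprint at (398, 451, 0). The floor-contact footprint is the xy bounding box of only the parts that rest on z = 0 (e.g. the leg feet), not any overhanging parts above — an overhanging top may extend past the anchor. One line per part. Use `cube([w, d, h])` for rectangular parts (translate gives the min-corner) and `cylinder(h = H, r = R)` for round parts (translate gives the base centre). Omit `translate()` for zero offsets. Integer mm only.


translate([398, 451, 0]) cylinder(h = 22, r = 257);


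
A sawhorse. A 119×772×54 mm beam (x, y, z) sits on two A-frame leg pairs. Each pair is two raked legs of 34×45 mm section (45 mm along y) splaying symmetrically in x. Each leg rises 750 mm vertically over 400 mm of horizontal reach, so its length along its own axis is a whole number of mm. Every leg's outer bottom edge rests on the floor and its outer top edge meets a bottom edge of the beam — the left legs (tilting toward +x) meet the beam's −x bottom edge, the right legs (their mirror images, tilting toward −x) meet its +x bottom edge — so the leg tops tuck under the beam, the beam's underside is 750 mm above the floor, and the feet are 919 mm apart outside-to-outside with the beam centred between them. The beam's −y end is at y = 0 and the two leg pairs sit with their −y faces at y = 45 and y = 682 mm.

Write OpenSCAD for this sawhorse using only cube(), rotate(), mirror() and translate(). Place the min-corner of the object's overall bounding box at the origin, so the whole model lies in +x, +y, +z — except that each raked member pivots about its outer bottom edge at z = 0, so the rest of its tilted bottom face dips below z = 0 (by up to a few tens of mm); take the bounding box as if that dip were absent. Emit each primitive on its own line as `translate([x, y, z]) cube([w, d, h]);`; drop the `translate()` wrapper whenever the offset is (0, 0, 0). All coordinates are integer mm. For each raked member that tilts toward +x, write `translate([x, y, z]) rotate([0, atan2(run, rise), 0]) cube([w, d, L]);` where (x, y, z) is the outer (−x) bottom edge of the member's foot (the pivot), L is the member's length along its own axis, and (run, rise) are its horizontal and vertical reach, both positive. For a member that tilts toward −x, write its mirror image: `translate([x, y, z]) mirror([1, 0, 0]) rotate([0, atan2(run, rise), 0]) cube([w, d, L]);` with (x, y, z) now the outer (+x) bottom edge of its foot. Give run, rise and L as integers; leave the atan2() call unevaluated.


translate([400, 0, 750]) cube([119, 772, 54]);
translate([0, 45, 0]) rotate([0, atan2(400, 750), 0]) cube([34, 45, 850]);
translate([919, 45, 0]) mirror([1, 0, 0]) rotate([0, atan2(400, 750), 0]) cube([34, 45, 850]);
translate([0, 682, 0]) rotate([0, atan2(400, 750), 0]) cube([34, 45, 850]);
translate([919, 682, 0]) mirror([1, 0, 0]) rotate([0, atan2(400, 750), 0]) cube([34, 45, 850]);


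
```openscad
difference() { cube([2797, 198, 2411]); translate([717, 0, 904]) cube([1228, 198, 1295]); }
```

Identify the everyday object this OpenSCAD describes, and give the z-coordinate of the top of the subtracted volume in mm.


A wall with a window opening. The window head height is 2199 mm.

A wall with a rectangular opening subtracted — a window. Sill at z = 904, opening 1295 mm tall, so the head is at 904 + 1295 = 2199 mm.


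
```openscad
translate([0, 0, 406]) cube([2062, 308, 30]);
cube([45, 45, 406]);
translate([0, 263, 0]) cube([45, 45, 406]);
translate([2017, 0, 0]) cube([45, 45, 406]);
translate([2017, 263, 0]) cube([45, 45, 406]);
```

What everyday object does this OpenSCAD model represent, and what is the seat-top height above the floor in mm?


A bench. The seat-top height is 436 mm.

A long slab on four corner posts — a bench. The slab sits at z = 406 with thickness 30, so the top is 406 + 30 = 436 mm.


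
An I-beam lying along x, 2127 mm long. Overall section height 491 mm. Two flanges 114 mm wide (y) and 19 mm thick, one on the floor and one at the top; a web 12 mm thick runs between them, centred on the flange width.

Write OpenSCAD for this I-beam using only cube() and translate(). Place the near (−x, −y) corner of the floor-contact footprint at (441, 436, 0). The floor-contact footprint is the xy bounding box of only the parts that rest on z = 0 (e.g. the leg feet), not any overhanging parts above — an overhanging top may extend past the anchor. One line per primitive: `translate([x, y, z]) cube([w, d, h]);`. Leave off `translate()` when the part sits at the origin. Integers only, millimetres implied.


translate([441, 436, 0]) cube([2127, 114, 19]);
translate([441, 487, 19]) cube([2127, 12, 453]);
translate([441, 436, 472]) cube([2127, 114, 19]);


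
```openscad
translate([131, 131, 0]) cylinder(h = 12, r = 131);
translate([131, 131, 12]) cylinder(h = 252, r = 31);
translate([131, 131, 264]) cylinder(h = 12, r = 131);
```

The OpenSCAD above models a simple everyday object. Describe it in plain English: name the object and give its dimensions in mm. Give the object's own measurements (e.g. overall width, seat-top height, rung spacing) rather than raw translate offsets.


A spool: two coaxial disc flanges of radius 131 mm and thickness 12 mm, joined by a core cylinder of radius 31 mm and height 252 mm. The lower flange rests on z = 0 and the three cylinders share a vertical axis.


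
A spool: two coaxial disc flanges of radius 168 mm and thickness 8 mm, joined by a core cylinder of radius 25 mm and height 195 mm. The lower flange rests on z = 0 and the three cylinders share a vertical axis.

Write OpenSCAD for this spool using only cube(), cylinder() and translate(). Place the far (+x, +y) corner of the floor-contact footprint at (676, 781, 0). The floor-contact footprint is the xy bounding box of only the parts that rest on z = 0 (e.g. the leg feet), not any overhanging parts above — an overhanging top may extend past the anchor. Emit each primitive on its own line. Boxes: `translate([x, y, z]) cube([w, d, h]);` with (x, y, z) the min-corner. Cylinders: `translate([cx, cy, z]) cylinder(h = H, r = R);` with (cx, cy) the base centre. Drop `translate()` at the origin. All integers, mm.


translate([508, 613, 0]) cylinder(h = 8, r = 168);
translate([508, 613, 8]) cylinder(h = 195, r = 25);
translate([508, 613, 203]) cylinder(h = 8, r = 168);


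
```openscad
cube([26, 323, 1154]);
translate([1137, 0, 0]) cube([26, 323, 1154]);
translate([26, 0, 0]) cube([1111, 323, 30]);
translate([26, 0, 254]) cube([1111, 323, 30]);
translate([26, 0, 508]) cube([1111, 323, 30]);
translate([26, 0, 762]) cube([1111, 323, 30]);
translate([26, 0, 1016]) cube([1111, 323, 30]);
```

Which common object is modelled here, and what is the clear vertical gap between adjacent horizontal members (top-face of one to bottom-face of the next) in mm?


A bookshelf. The clear shelf gap is 224 mm.

Two tall side panels with 5 horizontal boards between them — a bookshelf. The first two shelf undersides are at z = 0 and z = 254; with shelf thickness 30, the clear gap is 254 − 0 − 30 = 224 mm.


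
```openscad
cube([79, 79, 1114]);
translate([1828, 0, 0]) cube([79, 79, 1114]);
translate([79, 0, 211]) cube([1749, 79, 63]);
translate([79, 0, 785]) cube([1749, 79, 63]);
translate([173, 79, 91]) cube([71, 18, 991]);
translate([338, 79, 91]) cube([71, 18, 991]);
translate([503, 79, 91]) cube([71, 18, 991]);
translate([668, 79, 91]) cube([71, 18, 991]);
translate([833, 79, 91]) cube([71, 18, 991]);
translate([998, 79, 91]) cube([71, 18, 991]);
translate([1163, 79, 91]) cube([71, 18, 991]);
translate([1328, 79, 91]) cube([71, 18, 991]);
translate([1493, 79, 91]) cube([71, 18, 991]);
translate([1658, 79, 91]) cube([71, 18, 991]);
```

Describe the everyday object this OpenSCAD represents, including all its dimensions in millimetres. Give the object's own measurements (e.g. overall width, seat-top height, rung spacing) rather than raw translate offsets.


A fence section. Two 79×79 mm posts, 1114 mm tall, stand on the floor with a clear span of 1749 mm between their inner faces. Two horizontal rails of 79×63 mm section span the gap between the posts with their undersides at z = 211 mm and z = 785 mm, flush with the posts' −y face. 10 pickets, each 71 mm wide, 18 mm thick and 991 mm tall, are fixed to the +y face of the rails with their bottoms at z = 91 mm, spaced across the span with a 94 mm gap after the −x post and between neighbouring pickets, with 99 mm left before the +x post.


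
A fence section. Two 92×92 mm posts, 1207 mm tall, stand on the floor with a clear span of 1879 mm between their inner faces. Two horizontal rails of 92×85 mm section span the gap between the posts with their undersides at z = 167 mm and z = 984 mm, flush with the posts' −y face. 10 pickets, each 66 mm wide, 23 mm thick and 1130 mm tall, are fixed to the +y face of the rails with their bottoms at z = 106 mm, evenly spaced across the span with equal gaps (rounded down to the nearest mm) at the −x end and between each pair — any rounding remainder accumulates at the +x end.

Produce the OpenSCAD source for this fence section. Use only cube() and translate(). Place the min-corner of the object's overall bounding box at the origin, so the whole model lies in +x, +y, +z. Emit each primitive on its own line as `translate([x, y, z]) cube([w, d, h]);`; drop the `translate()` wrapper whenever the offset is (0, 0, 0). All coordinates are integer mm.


cube([92, 92, 1207]);
translate([1971, 0, 0]) cube([92, 92, 1207]);
translate([92, 0, 167]) cube([1879, 92, 85]);
translate([92, 0, 984]) cube([1879, 92, 85]);
translate([202, 92, 106]) cube([66, 23, 1130]);
translate([378, 92, 106]) cube([66, 23, 1130]);
translate([554, 92, 106]) cube([66, 23, 1130]);
translate([730, 92, 106]) cube([66, 23, 1130]);
translate([906, 92, 106]) cube([66, 23, 1130]);
translate([1082, 92, 106]) cube([66, 23, 1130]);
translate([1258, 92, 106]) cube([66, 23, 1130]);
translate([1434, 92, 106]) cube([66, 23, 1130]);
translate([1610, 92, 106]) cube([66, 23, 1130]);
translate([1786, 92, 106]) cube([66, 23, 1130]);


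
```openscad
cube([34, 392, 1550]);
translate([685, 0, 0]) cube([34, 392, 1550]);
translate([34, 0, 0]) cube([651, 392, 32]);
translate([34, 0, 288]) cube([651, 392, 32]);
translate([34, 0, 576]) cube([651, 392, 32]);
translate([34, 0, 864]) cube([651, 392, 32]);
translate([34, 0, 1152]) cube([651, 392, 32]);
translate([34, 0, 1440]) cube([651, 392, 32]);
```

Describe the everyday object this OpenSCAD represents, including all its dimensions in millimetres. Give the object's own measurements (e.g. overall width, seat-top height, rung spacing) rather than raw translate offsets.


An open bookshelf. Two side panels, each 34 mm thick, 392 mm deep and 1550 mm tall, stand 719 mm apart (outside-to-outside). Between them sit 6 shelves, each 32 mm thick and 392 mm deep, spanning the full gap between the sides. The bottom shelf rests on the floor (its underside at z = 0) and the clear gap between one shelf's top and the next shelf's underside is 256 mm.


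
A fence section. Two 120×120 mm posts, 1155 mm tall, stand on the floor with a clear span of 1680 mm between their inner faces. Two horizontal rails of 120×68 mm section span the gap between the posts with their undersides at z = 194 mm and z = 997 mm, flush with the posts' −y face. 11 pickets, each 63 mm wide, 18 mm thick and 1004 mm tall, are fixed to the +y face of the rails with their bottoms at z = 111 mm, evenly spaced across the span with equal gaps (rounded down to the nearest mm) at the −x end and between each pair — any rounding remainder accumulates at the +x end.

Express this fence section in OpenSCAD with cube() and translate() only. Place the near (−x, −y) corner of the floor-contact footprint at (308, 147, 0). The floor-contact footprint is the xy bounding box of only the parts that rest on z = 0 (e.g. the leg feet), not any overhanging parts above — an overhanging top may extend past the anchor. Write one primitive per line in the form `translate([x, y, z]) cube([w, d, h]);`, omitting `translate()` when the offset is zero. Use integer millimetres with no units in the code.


translate([308, 147, 0]) cube([120, 120, 1155]);
translate([2108, 147, 0]) cube([120, 120, 1155]);
translate([428, 147, 194]) cube([1680, 120, 68]);
translate([428, 147, 997]) cube([1680, 120, 68]);
translate([510, 267, 111]) cube([63, 18, 1004]);
translate([655, 267, 111]) cube([63, 18, 1004]);
translate([800, 267, 111]) cube([63, 18, 1004]);
translate([945, 267, 111]) cube([63, 18, 1004]);
translate([1090, 267, 111]) cube([63, 18, 1004]);
translate([1235, 267, 111]) cube([63, 18, 1004]);
translate([1380, 267, 111]) cube([63, 18, 1004]);
translate([1525, 267, 111]) cube([63, 18, 1004]);
translate([1670, 267, 111]) cube([63, 18, 1004]);
translate([1815, 267, 111]) cube([63, 18, 1004]);
translate([1960, 267, 111]) cube([63, 18, 1004]);


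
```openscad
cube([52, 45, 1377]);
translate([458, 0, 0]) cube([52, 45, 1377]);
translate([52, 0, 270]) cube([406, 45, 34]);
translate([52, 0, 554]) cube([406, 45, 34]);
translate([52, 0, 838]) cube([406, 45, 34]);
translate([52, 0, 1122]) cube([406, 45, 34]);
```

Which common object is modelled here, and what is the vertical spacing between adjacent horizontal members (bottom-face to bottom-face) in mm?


A ladder. The rung spacing is 284 mm.

Two tall 52×45 posts with 4 short bars between them — a ladder. Adjacent rungs sit at z = 270 and z = 554, so the spacing is 554 − 270 = 284 mm.


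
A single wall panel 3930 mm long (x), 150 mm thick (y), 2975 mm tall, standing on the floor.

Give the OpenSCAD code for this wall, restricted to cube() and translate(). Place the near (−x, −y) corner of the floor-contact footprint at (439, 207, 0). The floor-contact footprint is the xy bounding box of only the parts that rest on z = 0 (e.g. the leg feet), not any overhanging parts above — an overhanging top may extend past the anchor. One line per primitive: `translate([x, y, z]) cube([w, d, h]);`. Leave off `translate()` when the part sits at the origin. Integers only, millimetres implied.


translate([439, 207, 0]) cube([3930, 150, 2975]);


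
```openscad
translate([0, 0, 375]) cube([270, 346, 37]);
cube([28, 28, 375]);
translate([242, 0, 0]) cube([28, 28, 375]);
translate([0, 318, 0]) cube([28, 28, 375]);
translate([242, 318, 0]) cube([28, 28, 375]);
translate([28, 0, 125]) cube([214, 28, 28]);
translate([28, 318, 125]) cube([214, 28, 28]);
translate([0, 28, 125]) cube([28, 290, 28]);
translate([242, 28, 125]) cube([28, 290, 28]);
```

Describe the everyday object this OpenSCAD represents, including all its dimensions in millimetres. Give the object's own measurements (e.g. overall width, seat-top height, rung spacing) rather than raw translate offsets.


A simple wooden stool: a rectangular seat 270 mm (x) by 346 mm (y), 37 mm thick, top face at z = 412 mm, on four square legs, each 28×28 mm in cross-section. The legs rest on z = 0, each flush with a corner of the seat. Four stretchers, 28 mm wide and 28 mm tall, connect adjacent legs with their undersides at z = 125 mm, each running between the inner faces of the legs it joins and aligned with the legs' outer faces on the other axis.


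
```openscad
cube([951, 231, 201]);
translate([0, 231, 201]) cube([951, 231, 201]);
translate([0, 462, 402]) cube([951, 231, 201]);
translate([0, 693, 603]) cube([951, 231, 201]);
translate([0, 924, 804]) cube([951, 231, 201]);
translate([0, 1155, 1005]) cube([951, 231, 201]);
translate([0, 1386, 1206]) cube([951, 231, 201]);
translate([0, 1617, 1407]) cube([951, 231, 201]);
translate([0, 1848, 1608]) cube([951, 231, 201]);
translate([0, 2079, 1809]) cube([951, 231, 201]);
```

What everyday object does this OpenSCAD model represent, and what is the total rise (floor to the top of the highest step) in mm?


A staircase. The total rise is 2010 mm.

10 identical blocks, each offset up and back from the previous — a staircase. Each step is 201 mm tall and there are 10 of them, so the total rise is 10 × 201 = 2010 mm.


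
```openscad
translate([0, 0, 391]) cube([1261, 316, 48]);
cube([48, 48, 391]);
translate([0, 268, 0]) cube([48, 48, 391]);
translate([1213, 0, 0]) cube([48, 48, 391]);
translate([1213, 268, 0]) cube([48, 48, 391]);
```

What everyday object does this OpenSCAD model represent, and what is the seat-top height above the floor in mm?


A bench. The seat-top height is 439 mm.

A long slab on four corner posts — a bench. The slab sits at z = 391 with thickness 48, so the top is 391 + 48 = 439 mm.


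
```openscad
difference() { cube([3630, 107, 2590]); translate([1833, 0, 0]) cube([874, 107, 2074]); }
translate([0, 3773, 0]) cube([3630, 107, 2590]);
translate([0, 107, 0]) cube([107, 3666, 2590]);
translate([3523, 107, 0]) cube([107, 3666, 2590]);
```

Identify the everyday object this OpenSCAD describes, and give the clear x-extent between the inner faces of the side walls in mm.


A single room. The interior width is 3416 mm.

Four walls enclosing a rectangle with a door in the front wall — a room. Outside width 3630 minus two 107 mm walls gives 3416 mm.


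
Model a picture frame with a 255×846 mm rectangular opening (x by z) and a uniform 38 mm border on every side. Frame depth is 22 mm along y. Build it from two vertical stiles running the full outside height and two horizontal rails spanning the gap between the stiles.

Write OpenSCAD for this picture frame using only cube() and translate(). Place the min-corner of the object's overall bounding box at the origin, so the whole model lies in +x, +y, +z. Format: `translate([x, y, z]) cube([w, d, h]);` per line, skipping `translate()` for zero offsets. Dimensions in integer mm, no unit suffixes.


cube([38, 22, 922]);
translate([293, 0, 0]) cube([38, 22, 922]);
translate([38, 0, 0]) cube([255, 22, 38]);
translate([38, 0, 884]) cube([255, 22, 38]);


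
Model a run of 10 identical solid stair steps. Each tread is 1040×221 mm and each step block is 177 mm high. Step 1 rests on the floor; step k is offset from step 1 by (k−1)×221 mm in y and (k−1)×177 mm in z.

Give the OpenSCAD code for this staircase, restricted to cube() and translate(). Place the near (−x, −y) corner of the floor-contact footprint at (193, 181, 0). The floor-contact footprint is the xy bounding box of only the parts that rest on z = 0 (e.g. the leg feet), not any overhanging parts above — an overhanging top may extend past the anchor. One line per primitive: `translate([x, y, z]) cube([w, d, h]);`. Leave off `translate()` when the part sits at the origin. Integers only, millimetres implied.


translate([193, 181, 0]) cube([1040, 221, 177]);
translate([193, 402, 177]) cube([1040, 221, 177]);
translate([193, 623, 354]) cube([1040, 221, 177]);
translate([193, 844, 531]) cube([1040, 221, 177]);
translate([193, 1065, 708]) cube([1040, 221, 177]);
translate([193, 1286, 885]) cube([1040, 221, 177]);
translate([193, 1507, 1062]) cube([1040, 221, 177]);
translate([193, 1728, 1239]) cube([1040, 221, 177]);
translate([193, 1949, 1416]) cube([1040, 221, 177]);
translate([193, 2170, 1593]) cube([1040, 221, 177]);


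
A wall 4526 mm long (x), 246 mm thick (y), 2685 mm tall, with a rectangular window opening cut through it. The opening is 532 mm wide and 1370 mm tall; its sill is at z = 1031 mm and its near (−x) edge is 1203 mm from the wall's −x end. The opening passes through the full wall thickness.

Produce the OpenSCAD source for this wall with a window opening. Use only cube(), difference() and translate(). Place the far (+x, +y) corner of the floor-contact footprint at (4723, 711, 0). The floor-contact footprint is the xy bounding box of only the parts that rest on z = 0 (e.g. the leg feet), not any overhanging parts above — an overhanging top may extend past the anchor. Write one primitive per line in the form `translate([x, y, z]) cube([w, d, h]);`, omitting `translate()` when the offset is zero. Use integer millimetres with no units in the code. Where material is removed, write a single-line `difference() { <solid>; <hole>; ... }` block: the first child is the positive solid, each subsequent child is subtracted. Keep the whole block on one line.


difference() { translate([197, 465, 0]) cube([4526, 246, 2685]); translate([1400, 465, 1031]) cube([532, 246, 1370]); }


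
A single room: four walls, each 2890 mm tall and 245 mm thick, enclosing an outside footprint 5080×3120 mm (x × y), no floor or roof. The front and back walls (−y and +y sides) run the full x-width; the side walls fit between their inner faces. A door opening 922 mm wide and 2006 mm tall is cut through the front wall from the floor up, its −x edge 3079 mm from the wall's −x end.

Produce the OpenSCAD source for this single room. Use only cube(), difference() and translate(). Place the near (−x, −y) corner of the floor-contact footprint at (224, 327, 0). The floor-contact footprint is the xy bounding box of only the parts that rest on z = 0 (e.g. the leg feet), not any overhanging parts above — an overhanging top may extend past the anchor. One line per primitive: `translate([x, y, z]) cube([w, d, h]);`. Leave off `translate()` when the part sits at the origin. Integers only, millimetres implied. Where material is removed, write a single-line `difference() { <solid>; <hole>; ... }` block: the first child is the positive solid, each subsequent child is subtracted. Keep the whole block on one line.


difference() { translate([224, 327, 0]) cube([5080, 245, 2890]); translate([3303, 327, 0]) cube([922, 245, 2006]); }
translate([224, 3202, 0]) cube([5080, 245, 2890]);
translate([224, 572, 0]) cube([245, 2630, 2890]);
translate([5059, 572, 0]) cube([245, 2630, 2890]);


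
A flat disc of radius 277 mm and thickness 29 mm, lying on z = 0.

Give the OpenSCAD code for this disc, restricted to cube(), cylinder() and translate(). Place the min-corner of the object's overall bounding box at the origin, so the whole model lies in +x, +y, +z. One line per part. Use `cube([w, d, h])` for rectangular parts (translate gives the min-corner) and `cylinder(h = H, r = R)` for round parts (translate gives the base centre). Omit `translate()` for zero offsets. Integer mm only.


translate([277, 277, 0]) cylinder(h = 29, r = 277);
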